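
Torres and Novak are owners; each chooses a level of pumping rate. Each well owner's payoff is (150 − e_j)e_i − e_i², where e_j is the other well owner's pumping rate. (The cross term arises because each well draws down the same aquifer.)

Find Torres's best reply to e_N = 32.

Torres's payoff is (150 − e_N)e_T − e_T².
∂π/∂e_T = 150 − e_N − 2e_T = 0, so e_T = 75 − 0.5e_N.
At e_N = 32: e_T = 75 − 0.5·32 = 59.

59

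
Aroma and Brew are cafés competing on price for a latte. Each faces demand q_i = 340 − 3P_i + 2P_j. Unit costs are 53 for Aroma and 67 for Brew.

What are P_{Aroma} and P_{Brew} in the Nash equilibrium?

127.375, 132.625

Aroma's profit: π = (P_{Aroma} − 53)(340 − 3P_{Aroma} + 2P_{Brew}).
∂π/∂P_{Aroma} = 499 − 6P_{Aroma} + 2P_{Brew} = 0 ⇒ P_{Aroma} = 499/6 + (1/3)P_{Brew}.
Similarly P_{Brew} = 541/6 + (1/3)P_{Aroma}.
Substituting the second reaction function into the first: P_{Aroma} = 499/6 + (1/3)(541/6 + (1/3)P_{Aroma}), which gives (8/9)P_{Aroma} = 1019/9 ⇒ P_{Aroma} = 127.375.
Then P_{Brew} = 541/6 + (1/3)·127.375 = 132.625.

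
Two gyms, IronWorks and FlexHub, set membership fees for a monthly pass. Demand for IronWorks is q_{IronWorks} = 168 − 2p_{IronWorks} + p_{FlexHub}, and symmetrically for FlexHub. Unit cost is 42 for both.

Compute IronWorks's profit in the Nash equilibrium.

IronWorks's profit: π = (p_{IronWorks} − 42)(168 − 2p_{IronWorks} + p_{FlexHub}).
∂π/∂p_{IronWorks} = 252 − 4p_{IronWorks} + p_{FlexHub} = 0 ⇒ p_{IronWorks} = 63 + 0.25p_{FlexHub}.
By symmetry p_{FlexHub} = p_{IronWorks}; substituting into the reaction function, 0.75p_{IronWorks} = 63 and p_{IronWorks} = 84.
q_{IronWorks} = 168 − 2·84 + 84 = 84.
Profit = (84 − 42)·84 = 3528.

3528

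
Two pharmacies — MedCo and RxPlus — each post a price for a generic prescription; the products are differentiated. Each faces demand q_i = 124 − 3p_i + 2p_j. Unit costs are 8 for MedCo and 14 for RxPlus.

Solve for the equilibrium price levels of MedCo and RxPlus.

38.125, 40.375

MedCo's profit: π = (p_{MedCo} − 8)(124 − 3p_{MedCo} + 2p_{RxPlus}).
∂π/∂p_{MedCo} = 148 − 6p_{MedCo} + 2p_{RxPlus} = 0 ⇒ p_{MedCo} = 74/3 + (1/3)p_{RxPlus}.
Similarly p_{RxPlus} = 83/3 + (1/3)p_{MedCo}.
Substituting the second reaction function into the first: p_{MedCo} = 74/3 + (1/3)(83/3 + (1/3)p_{MedCo}), which gives (8/9)p_{MedCo} = 305/9 ⇒ p_{MedCo} = 38.125.
Then p_{RxPlus} = 83/3 + (1/3)·38.125 = 40.375.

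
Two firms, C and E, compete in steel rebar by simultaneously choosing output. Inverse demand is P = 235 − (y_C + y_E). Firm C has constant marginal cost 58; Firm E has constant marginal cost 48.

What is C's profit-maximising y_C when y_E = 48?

Firm C's profit: π = y_C(235 − (y_C + y_E)) − 58y_C.
∂π/∂y_C = 177 − 2y_C − y_E = 0, so y_C = 88.5 − 0.5y_E.
At y_E = 48: y_C = 88.5 − 0.5·48 = 64.5.

64.5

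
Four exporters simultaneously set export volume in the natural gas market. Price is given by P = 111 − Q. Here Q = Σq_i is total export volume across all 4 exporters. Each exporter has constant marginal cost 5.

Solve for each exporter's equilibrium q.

21.2

A representative exporter's profit is π_i = q_i(111 − Q) − 5q_i, with Q = q_i + Σ_{j≠i} q_j.
First-order condition: 106 − 2q_i − Σ_{j≠i} q_j = 0.
In a symmetric equilibrium every exporter chooses the same q, so Σ_{j≠i} q_j = 3q. The condition becomes 106 − 5q = 0, giving q = 106/5 = 21.2.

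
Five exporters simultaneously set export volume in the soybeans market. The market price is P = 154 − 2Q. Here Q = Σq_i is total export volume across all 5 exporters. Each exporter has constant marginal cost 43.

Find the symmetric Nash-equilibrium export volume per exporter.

A representative exporter's profit is π_i = q_i(154 − 2Q) − 43q_i, with Q = q_i + Σ_{j≠i} q_j.
First-order condition: 111 − 4q_i − 2Σ_{j≠i} q_j = 0.
In a symmetric equilibrium every exporter chooses the same q, so Σ_{j≠i} q_j = 4q. The condition becomes 111 − 12q = 0, giving q = 111/12 = 9.25.

9.25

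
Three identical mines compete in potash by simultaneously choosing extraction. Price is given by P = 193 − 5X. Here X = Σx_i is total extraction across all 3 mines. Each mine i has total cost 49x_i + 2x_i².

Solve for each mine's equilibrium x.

6

A representative mine's profit is π_i = x_i(193 − 5X) − 49x_i − 2x_i², with X = x_i + Σ_{j≠i} x_j.
First-order condition: 144 − 14x_i − 5Σ_{j≠i} x_j = 0.
In a symmetric equilibrium every mine chooses the same x, so Σ_{j≠i} x_j = 2x. The condition becomes 144 − 24x = 0, giving x = 144/24 = 6.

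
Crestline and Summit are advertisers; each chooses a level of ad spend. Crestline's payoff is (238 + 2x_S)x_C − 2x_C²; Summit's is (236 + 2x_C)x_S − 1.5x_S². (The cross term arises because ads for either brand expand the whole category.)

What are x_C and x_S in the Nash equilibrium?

Expanding Crestline's payoff: 238x_C + 2x_Sx_C − 2x_C².
∂π/∂x_C = 238 + 2x_S − 4x_C = 0, so x_C = 59.5 + 0.5x_S.
Likewise for Summit: x_S = 236/3 + (2/3)x_C.
Solving the two reaction functions simultaneously: (1 − (0.5)(2/3))x_C = 59.5 + 0.5·(236/3), so (2/3)x_C = 593/6 and x_C = 148.25.
Then x_S = 236/3 + (2/3)·148.25 = 177.5.

148.25, 177.5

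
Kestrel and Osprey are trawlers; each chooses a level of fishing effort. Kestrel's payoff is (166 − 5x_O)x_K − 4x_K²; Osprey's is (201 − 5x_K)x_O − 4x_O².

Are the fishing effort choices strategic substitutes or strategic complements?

Expanding Kestrel's payoff: 166x_K − 5x_Ox_K − 4x_K².
∂π/∂x_K = 166 − 5x_O − 8x_K = 0, so x_K = 20.75 − 0.625x_O.
The best-response slope dx_K/dx_O = −0.625 < 0: the reaction function is downward-sloping, so the choices are strategic substitutes.

strategic substitutes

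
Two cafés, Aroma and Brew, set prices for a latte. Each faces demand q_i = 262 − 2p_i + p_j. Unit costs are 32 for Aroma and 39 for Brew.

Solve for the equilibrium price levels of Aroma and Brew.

109.6, 112.4

Aroma's profit: π = (p_{Aroma} − 32)(262 − 2p_{Aroma} + p_{Brew}).
∂π/∂p_{Aroma} = 326 − 4p_{Aroma} + p_{Brew} = 0 ⇒ p_{Aroma} = 81.5 + 0.25p_{Brew}.
Similarly p_{Brew} = 85 + 0.25p_{Aroma}.
Solving the two reaction functions simultaneously: (1 − (0.25)(0.25))p_{Aroma} = 81.5 + 0.25·85, so 0.9375p_{Aroma} = 102.75 and p_{Aroma} = 109.6.
Then p_{Brew} = 85 + 0.25·109.6 = 112.4.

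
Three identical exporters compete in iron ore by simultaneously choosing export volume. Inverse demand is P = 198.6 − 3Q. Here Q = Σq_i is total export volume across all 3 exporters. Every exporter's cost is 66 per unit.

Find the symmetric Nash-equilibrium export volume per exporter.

A representative exporter's profit is π_i = q_i(198.6 − 3Q) − 66q_i, with Q = q_i + Σ_{j≠i} q_j.
First-order condition: 132.6 − 6q_i − 3Σ_{j≠i} q_j = 0.
In a symmetric equilibrium every exporter chooses the same q, so Σ_{j≠i} q_j = 2q. The condition becomes 132.6 − 12q = 0, giving q = 132.6/12 = 11.05.

11.05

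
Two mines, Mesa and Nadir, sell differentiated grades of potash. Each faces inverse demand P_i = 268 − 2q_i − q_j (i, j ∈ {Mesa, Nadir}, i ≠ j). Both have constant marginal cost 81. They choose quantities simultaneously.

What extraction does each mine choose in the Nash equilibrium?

Mine Mesa's profit: π = q_{Mesa}(268 − 2q_{Mesa} − q_{Nadir}) − 81q_{Mesa}.
∂π/∂q_{Mesa} = 187 − 4q_{Mesa} − q_{Nadir} = 0 ⇒ q_{Mesa} = 46.75 − 0.25q_{Nadir}.
The game is symmetric, so in equilibrium q_{Nadir} = q_{Mesa}: the reaction function gives 1.25q_{Mesa} = 46.75, hence q_{Mesa} = 37.4.

37.4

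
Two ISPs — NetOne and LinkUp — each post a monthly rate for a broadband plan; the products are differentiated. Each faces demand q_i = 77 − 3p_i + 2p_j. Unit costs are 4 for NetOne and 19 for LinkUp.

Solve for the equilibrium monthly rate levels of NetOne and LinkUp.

NetOne's profit: π = (p_{NetOne} − 4)(77 − 3p_{NetOne} + 2p_{LinkUp}).
∂π/∂p_{NetOne} = 89 − 6p_{NetOne} + 2p_{LinkUp} = 0 ⇒ p_{NetOne} = 89/6 + (1/3)p_{LinkUp}.
Similarly p_{LinkUp} = 67/3 + (1/3)p_{NetOne}.
Substituting the second reaction function into the first: p_{NetOne} = 89/6 + (1/3)(67/3 + (1/3)p_{NetOne}), which gives (8/9)p_{NetOne} = 401/18 ⇒ p_{NetOne} = 25.0625.
Then p_{LinkUp} = 67/3 + (1/3)·25.0625 = 30.6875.

25.0625, 30.6875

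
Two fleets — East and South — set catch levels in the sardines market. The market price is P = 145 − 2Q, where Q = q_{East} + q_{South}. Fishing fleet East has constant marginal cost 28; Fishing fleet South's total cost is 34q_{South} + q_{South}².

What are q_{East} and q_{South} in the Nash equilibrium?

Fishing fleet East's profit: π = q_{East}(145 − 2(q_{East} + q_{South})) − 28q_{East}.
∂π/∂q_{East} = 117 − 4q_{East} − 2q_{South} = 0, so q_{East} = 29.25 − 0.5q_{South}.
For South: ∂π/∂q_{South} = 111 − 6q_{South} − 2q_{East} = 0 ⇒ q_{South} = 18.5 − (1/3)q_{East}.
Solving the two reaction functions simultaneously: (1 − (−0.5)(−1/3))q_{East} = 29.25 − 0.5·18.5, so (5/6)q_{East} = 20 and q_{East} = 24.
Then q_{South} = 18.5 − (1/3)·24 = 10.5.

24, 10.5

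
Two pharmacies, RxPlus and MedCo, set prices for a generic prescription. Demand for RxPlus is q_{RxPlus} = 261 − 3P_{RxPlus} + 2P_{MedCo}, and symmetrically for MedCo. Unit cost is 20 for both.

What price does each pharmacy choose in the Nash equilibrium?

RxPlus's profit: π = (P_{RxPlus} − 20)(261 − 3P_{RxPlus} + 2P_{MedCo}).
∂π/∂P_{RxPlus} = 321 − 6P_{RxPlus} + 2P_{MedCo} = 0 ⇒ P_{RxPlus} = 53.5 + (1/3)P_{MedCo}.
By symmetry P_{MedCo} = P_{RxPlus}; substituting into the reaction function, (2/3)P_{RxPlus} = 53.5 and P_{RxPlus} = 80.25.

80.25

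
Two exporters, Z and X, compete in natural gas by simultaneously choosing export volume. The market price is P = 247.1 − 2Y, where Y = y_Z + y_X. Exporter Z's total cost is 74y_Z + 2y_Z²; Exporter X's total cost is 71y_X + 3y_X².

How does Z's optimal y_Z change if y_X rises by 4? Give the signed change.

-1

Exporter Z's profit: π = y_Z(247.1 − 2(y_Z + y_X)) − 74y_Z − 2y_Z².
∂π/∂y_Z = 173.1 − 8y_Z − 2y_X = 0, so y_Z = 21.6375 − 0.25y_X.
The reaction-function slope is −0.25, so a 4-unit rise in y_X moves y_Z by −0.25 × 4 = −1. Z's best response falls — the actions are strategic substitutes.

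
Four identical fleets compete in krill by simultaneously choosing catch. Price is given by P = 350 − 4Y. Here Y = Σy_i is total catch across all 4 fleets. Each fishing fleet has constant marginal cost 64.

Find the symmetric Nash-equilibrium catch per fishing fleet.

14.3

A representative fishing fleet's profit is π_i = y_i(350 − 4Y) − 64y_i, with Y = y_i + Σ_{j≠i} y_j.
First-order condition: 286 − 8y_i − 4Σ_{j≠i} y_j = 0.
With identical fishing fleets, set every y_j = y: then 286 − 8y − 12y = 0, i.e. y = 286/20 = 14.3.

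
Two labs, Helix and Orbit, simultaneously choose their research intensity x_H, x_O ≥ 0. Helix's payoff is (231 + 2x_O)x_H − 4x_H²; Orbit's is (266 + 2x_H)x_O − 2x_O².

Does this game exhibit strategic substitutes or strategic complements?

Expanding Helix's payoff: 231x_H + 2x_Ox_H − 4x_H².
∂π/∂x_H = 231 + 2x_O − 8x_H = 0, so x_H = 28.875 + 0.25x_O.
The best-response slope dx_H/dx_O = 0.25 > 0: the reaction function is upward-sloping, so the choices are strategic complements.

strategic complements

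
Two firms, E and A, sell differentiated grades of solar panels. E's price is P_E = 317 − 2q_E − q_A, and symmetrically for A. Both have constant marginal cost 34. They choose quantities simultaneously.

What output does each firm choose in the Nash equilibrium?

56.6

Firm E's profit: π = q_E(317 − 2q_E − q_A) − 34q_E.
∂π/∂q_E = 283 − 4q_E − q_A = 0 ⇒ q_E = 70.75 − 0.25q_A.
Setting q_E = q_A in the reaction function: q_E = 70.75 − 0.25q_E, so q_E = 70.75 / 1.25 = 56.6.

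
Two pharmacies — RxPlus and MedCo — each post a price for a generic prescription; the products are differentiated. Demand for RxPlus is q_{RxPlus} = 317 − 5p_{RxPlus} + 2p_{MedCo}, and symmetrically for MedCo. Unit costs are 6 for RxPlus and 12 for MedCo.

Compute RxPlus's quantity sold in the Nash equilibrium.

190

RxPlus's profit: π = (p_{RxPlus} − 6)(317 − 5p_{RxPlus} + 2p_{MedCo}).
∂π/∂p_{RxPlus} = 347 − 10p_{RxPlus} + 2p_{MedCo} = 0 ⇒ p_{RxPlus} = 34.7 + 0.2p_{MedCo}.
Similarly p_{MedCo} = 37.7 + 0.2p_{RxPlus}.
Substituting the second reaction function into the first: p_{RxPlus} = 34.7 + 0.2(37.7 + 0.2p_{RxPlus}), which gives 0.96p_{RxPlus} = 42.24 ⇒ p_{RxPlus} = 44.
Then p_{MedCo} = 37.7 + 0.2·44 = 46.5.
q_{RxPlus} = 317 − 5·44 + 2·46.5 = 190.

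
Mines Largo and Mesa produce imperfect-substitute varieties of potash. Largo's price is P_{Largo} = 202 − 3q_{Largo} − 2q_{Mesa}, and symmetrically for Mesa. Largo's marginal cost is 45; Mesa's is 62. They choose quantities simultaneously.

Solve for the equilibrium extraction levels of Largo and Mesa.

Mine Largo's profit: π = q_{Largo}(202 − 3q_{Largo} − 2q_{Mesa}) − 45q_{Largo}.
∂π/∂q_{Largo} = 157 − 6q_{Largo} − 2q_{Mesa} = 0 ⇒ q_{Largo} = 157/6 − (1/3)q_{Mesa}.
Similarly q_{Mesa} = 70/3 − (1/3)q_{Largo}.
Solving the two reaction functions simultaneously: (1 − (−1/3)(−1/3))q_{Largo} = 157/6 − (1/3)·(70/3), so (8/9)q_{Largo} = 331/18 and q_{Largo} = 20.6875.
Then q_{Mesa} = 70/3 − (1/3)·20.6875 = 16.4375.

20.6875, 16.4375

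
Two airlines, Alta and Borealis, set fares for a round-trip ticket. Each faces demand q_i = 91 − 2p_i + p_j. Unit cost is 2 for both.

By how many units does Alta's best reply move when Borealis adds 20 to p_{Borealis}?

Alta's profit: π = (p_{Alta} − 2)(91 − 2p_{Alta} + p_{Borealis}).
∂π/∂p_{Alta} = 95 − 4p_{Alta} + p_{Borealis} = 0 ⇒ p_{Alta} = 23.75 + 0.25p_{Borealis}.
The reaction-function slope is 0.25, so a 20-unit rise in p_{Borealis} moves p_{Alta} by 0.25 × 20 = 5. Alta's best response rises — the actions are strategic complements.

5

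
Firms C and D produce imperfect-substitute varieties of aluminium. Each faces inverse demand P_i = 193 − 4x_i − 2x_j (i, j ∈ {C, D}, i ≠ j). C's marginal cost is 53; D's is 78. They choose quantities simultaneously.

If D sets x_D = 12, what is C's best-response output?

Firm C's profit: π = x_C(193 − 4x_C − 2x_D) − 53x_C.
∂π/∂x_C = 140 − 8x_C − 2x_D = 0 ⇒ x_C = 17.5 − 0.25x_D.
At x_D = 12: x_C = 17.5 − 0.25·12 = 14.5.

14.5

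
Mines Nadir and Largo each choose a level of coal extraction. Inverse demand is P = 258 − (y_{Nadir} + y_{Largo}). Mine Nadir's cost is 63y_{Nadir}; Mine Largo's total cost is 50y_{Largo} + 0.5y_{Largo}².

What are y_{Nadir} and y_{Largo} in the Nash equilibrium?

Mine Nadir's profit: π = y_{Nadir}(258 − (y_{Nadir} + y_{Largo})) − 63y_{Nadir}.
∂π/∂y_{Nadir} = 195 − 2y_{Nadir} − y_{Largo} = 0, so y_{Nadir} = 97.5 − 0.5y_{Largo}.
For Largo: ∂π/∂y_{Largo} = 208 − 3y_{Largo} − y_{Nadir} = 0 ⇒ y_{Largo} = 208/3 − (1/3)y_{Nadir}.
Solving the two reaction functions simultaneously: (1 − (−0.5)(−1/3))y_{Nadir} = 97.5 − 0.5·(208/3), so (5/6)y_{Nadir} = 377/6 and y_{Nadir} = 75.4.
Then y_{Largo} = 208/3 − (1/3)·75.4 = 44.2.

75.4, 44.2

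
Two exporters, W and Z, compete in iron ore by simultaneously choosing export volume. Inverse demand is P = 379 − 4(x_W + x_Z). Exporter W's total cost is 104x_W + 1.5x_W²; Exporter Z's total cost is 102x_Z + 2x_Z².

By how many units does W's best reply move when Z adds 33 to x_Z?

-12

Exporter W's profit: π = x_W(379 − 4(x_W + x_Z)) − 104x_W − 1.5x_W².
∂π/∂x_W = 275 − 11x_W − 4x_Z = 0, so x_W = 25 − (4/11)x_Z.
The reaction-function slope is −4/11, so a 33-unit rise in x_Z moves x_W by −4/11 × 33 = −12. W's best response falls — the actions are strategic substitutes.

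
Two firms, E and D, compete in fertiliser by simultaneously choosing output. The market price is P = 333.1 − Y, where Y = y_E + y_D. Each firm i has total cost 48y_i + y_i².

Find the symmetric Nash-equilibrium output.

Firm E's profit: π = y_E(333.1 − (y_E + y_D)) − 48y_E − y_E².
∂π/∂y_E = 285.1 − 4y_E − y_D = 0, so y_E = 71.275 − 0.25y_D.
Setting y_E = y_D in the reaction function: y_E = 71.275 − 0.25y_E, so y_E = 71.275 / 1.25 = 57.02.

57.02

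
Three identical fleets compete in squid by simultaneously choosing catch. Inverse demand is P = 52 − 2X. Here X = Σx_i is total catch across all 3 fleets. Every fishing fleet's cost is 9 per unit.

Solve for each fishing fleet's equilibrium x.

5.375

A representative fishing fleet's profit is π_i = x_i(52 − 2X) − 9x_i, with X = x_i + Σ_{j≠i} x_j.
First-order condition: 43 − 4x_i − 2Σ_{j≠i} x_j = 0.
In a symmetric equilibrium every fishing fleet chooses the same x, so Σ_{j≠i} x_j = 2x. The condition becomes 43 − 8x = 0, giving x = 43/8 = 5.375.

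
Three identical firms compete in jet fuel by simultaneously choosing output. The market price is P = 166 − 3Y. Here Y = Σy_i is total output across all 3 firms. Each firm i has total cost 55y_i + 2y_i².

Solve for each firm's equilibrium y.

6.9375

A representative firm's profit is π_i = y_i(166 − 3Y) − 55y_i − 2y_i², with Y = y_i + Σ_{j≠i} y_j.
First-order condition: 111 − 10y_i − 3Σ_{j≠i} y_j = 0.
In a symmetric equilibrium every firm chooses the same y, so Σ_{j≠i} y_j = 2y. The condition becomes 111 − 16y = 0, giving y = 111/16 = 6.9375.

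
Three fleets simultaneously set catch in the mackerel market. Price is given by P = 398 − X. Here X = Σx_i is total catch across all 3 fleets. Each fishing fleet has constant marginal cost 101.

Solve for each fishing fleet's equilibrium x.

74.25

A representative fishing fleet's profit is π_i = x_i(398 − X) − 101x_i, with X = x_i + Σ_{j≠i} x_j.
First-order condition: 297 − 2x_i − Σ_{j≠i} x_j = 0.
With identical fishing fleets, set every x_j = x: then 297 − 2x − 2x = 0, i.e. x = 297/4 = 74.25.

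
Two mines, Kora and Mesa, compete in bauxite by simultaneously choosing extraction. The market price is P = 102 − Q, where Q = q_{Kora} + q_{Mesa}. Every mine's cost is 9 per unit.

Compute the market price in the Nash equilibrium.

40

Mine Kora's profit: π = q_{Kora}(102 − (q_{Kora} + q_{Mesa})) − 9q_{Kora}.
∂π/∂q_{Kora} = 93 − 2q_{Kora} − q_{Mesa} = 0, so q_{Kora} = 46.5 − 0.5q_{Mesa}.
By symmetry q_{Mesa} = q_{Kora}; substituting into the reaction function, 1.5q_{Kora} = 46.5 and q_{Kora} = 31.
Equilibrium price: P = 102 − 62 = 40.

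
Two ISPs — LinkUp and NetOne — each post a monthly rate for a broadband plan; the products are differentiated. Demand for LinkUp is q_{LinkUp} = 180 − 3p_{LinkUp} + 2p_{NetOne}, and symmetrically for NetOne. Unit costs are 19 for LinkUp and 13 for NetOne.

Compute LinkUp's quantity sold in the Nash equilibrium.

117.375

LinkUp's profit: π = (p_{LinkUp} − 19)(180 − 3p_{LinkUp} + 2p_{NetOne}).
∂π/∂p_{LinkUp} = 237 − 6p_{LinkUp} + 2p_{NetOne} = 0 ⇒ p_{LinkUp} = 39.5 + (1/3)p_{NetOne}.
Similarly p_{NetOne} = 36.5 + (1/3)p_{LinkUp}.
Substituting the second reaction function into the first: p_{LinkUp} = 39.5 + (1/3)(36.5 + (1/3)p_{LinkUp}), which gives (8/9)p_{LinkUp} = 155/3 ⇒ p_{LinkUp} = 58.125.
Then p_{NetOne} = 36.5 + (1/3)·58.125 = 55.875.
q_{LinkUp} = 180 − 3·58.125 + 2·55.875 = 117.375.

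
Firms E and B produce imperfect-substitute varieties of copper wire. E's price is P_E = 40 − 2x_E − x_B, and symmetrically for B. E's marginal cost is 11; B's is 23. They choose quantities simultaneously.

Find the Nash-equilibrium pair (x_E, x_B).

6.6, 2.6

Firm E's profit: π = x_E(40 − 2x_E − x_B) − 11x_E.
∂π/∂x_E = 29 − 4x_E − x_B = 0 ⇒ x_E = 7.25 − 0.25x_B.
Similarly x_B = 4.25 − 0.25x_E.
Substituting the second reaction function into the first: x_E = 7.25 − 0.25(4.25 − 0.25x_E), which gives 0.9375x_E = 6.1875 ⇒ x_E = 6.6.
Then x_B = 4.25 − 0.25·6.6 = 2.6.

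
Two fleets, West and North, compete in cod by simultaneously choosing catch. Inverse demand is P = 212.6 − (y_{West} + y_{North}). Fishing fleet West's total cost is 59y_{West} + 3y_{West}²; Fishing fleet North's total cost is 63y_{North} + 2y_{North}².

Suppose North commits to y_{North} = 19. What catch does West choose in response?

Fishing fleet West's profit: π = y_{West}(212.6 − (y_{West} + y_{North})) − 59y_{West} − 3y_{West}².
∂π/∂y_{West} = 153.6 − 8y_{West} − y_{North} = 0, so y_{West} = 19.2 − 0.125y_{North}.
At y_{North} = 19: y_{West} = 19.2 − 0.125·19 = 16.825.

16.825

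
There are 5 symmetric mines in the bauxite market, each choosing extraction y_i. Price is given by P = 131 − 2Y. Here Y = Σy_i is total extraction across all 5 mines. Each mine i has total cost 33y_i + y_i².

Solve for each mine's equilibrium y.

A representative mine's profit is π_i = y_i(131 − 2Y) − 33y_i − y_i², with Y = y_i + Σ_{j≠i} y_j.
First-order condition: 98 − 6y_i − 2Σ_{j≠i} y_j = 0.
With identical mines, set every y_j = y: then 98 − 6y − 8y = 0, i.e. y = 98/14 = 7.

7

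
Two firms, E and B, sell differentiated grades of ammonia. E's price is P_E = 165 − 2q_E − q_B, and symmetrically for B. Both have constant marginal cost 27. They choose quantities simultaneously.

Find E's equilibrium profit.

Firm E's profit: π = q_E(165 − 2q_E − q_B) − 27q_E.
∂π/∂q_E = 138 − 4q_E − q_B = 0 ⇒ q_E = 34.5 − 0.25q_B.
Setting q_E = q_B in the reaction function: q_E = 34.5 − 0.25q_E, so q_E = 34.5 / 1.25 = 27.6.
P_E = 165 − 2·27.6 − 27.6 = 82.2.
Profit = (82.2 − 27)·27.6 = 1523.52.

1523.52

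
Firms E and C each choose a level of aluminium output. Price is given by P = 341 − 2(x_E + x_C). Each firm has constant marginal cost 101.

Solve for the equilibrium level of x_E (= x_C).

Firm E's profit: π = x_E(341 − 2(x_E + x_C)) − 101x_E.
∂π/∂x_E = 240 − 4x_E − 2x_C = 0, so x_E = 60 − 0.5x_C.
The game is symmetric, so in equilibrium x_C = x_E: the reaction function gives 1.5x_E = 60, hence x_E = 40.

40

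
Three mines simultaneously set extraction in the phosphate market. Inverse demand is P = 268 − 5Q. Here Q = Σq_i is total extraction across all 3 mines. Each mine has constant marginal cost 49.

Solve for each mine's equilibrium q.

A representative mine's profit is π_i = q_i(268 − 5Q) − 49q_i, with Q = q_i + Σ_{j≠i} q_j.
First-order condition: 219 − 10q_i − 5Σ_{j≠i} q_j = 0.
Imposing symmetry (q_j = q for all j) turns Σ_{j≠i} q_j into 2q, so 219 = 20q and q = 10.95.

10.95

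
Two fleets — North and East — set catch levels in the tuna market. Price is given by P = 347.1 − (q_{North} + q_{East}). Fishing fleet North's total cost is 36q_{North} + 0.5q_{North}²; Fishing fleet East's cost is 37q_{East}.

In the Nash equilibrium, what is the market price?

Fishing fleet North's profit: π = q_{North}(347.1 − (q_{North} + q_{East})) − 36q_{North} − 0.5q_{North}².
∂π/∂q_{North} = 311.1 − 3q_{North} − q_{East} = 0, so q_{North} = 103.7 − (1/3)q_{East}.
For East: ∂π/∂q_{East} = 310.1 − 2q_{East} − q_{North} = 0 ⇒ q_{East} = 155.05 − 0.5q_{North}.
Plugging q_{East} into North's best response: q_{North} = 103.7 − (1/3)(155.05 − 0.5q_{North}) ⇒ (5/6)q_{North} = 3121/60, so q_{North} = 62.42.
Then q_{East} = 155.05 − 0.5·62.42 = 123.84.
Equilibrium price: P = 347.1 − 186.26 = 160.84.

160.84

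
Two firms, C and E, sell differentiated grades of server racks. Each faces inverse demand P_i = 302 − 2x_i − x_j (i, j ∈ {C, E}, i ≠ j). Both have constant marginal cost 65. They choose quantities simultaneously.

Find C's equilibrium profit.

4493.52

Firm C's profit: π = x_C(302 − 2x_C − x_E) − 65x_C.
∂π/∂x_C = 237 − 4x_C − x_E = 0 ⇒ x_C = 59.25 − 0.25x_E.
By symmetry x_E = x_C; substituting into the reaction function, 1.25x_C = 59.25 and x_C = 47.4.
P_C = 302 − 2·47.4 − 47.4 = 159.8.
Profit = (159.8 − 65)·47.4 = 4493.52.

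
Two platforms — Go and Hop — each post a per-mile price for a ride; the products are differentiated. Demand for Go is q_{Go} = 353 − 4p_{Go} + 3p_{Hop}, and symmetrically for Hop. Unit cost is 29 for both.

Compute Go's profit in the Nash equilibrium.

16796.16

Go's profit: π = (p_{Go} − 29)(353 − 4p_{Go} + 3p_{Hop}).
∂π/∂p_{Go} = 469 − 8p_{Go} + 3p_{Hop} = 0 ⇒ p_{Go} = 58.625 + 0.375p_{Hop}.
By symmetry p_{Hop} = p_{Go}; substituting into the reaction function, 0.625p_{Go} = 58.625 and p_{Go} = 93.8.
q_{Go} = 353 − 4·93.8 + 3·93.8 = 259.2.
Profit = (93.8 − 29)·259.2 = 16796.16.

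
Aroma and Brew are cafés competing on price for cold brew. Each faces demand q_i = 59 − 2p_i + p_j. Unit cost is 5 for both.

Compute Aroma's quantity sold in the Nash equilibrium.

36

Aroma's profit: π = (p_{Aroma} − 5)(59 − 2p_{Aroma} + p_{Brew}).
∂π/∂p_{Aroma} = 69 − 4p_{Aroma} + p_{Brew} = 0 ⇒ p_{Aroma} = 17.25 + 0.25p_{Brew}.
Setting p_{Aroma} = p_{Brew} in the reaction function: p_{Aroma} = 17.25 + 0.25p_{Aroma}, so p_{Aroma} = 17.25 / 0.75 = 23.
q_{Aroma} = 59 − 2·23 + 23 = 36.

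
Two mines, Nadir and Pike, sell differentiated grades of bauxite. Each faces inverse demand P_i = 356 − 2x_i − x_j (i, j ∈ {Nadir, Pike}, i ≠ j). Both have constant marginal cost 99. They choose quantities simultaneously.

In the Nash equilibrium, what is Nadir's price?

201.8

Mine Nadir's profit: π = x_{Nadir}(356 − 2x_{Nadir} − x_{Pike}) − 99x_{Nadir}.
∂π/∂x_{Nadir} = 257 − 4x_{Nadir} − x_{Pike} = 0 ⇒ x_{Nadir} = 64.25 − 0.25x_{Pike}.
Setting x_{Nadir} = x_{Pike} in the reaction function: x_{Nadir} = 64.25 − 0.25x_{Nadir}, so x_{Nadir} = 64.25 / 1.25 = 51.4.
P_{Nadir} = 356 − 2·51.4 − 51.4 = 201.8.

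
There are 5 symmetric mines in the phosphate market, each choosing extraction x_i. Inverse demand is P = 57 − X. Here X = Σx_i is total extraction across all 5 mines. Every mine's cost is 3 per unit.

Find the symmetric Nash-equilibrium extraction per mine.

9

A representative mine's profit is π_i = x_i(57 − X) − 3x_i, with X = x_i + Σ_{j≠i} x_j.
First-order condition: 54 − 2x_i − Σ_{j≠i} x_j = 0.
In a symmetric equilibrium every mine chooses the same x, so Σ_{j≠i} x_j = 4x. The condition becomes 54 − 6x = 0, giving x = 54/6 = 9.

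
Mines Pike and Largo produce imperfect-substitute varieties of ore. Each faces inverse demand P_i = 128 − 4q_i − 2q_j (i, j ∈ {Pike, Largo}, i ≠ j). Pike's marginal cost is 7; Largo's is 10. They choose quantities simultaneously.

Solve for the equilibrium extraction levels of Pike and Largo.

12.2, 11.7

Mine Pike's profit: π = q_{Pike}(128 − 4q_{Pike} − 2q_{Largo}) − 7q_{Pike}.
∂π/∂q_{Pike} = 121 − 8q_{Pike} − 2q_{Largo} = 0 ⇒ q_{Pike} = 15.125 − 0.25q_{Largo}.
Similarly q_{Largo} = 14.75 − 0.25q_{Pike}.
Plugging q_{Largo} into Pike's best response: q_{Pike} = 15.125 − 0.25(14.75 − 0.25q_{Pike}) ⇒ 0.9375q_{Pike} = 11.4375, so q_{Pike} = 12.2.
Then q_{Largo} = 14.75 − 0.25·12.2 = 11.7.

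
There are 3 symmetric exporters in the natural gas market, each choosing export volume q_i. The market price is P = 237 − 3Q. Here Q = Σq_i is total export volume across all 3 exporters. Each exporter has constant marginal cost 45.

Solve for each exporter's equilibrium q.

16

A representative exporter's profit is π_i = q_i(237 − 3Q) − 45q_i, with Q = q_i + Σ_{j≠i} q_j.
First-order condition: 192 − 6q_i − 3Σ_{j≠i} q_j = 0.
Imposing symmetry (q_j = q for all j) turns Σ_{j≠i} q_j into 2q, so 192 = 12q and q = 16.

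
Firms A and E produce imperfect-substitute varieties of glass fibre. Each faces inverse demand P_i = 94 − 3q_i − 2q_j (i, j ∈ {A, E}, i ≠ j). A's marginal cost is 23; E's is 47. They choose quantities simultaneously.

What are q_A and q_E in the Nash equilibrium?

Firm A's profit: π = q_A(94 − 3q_A − 2q_E) − 23q_A.
∂π/∂q_A = 71 − 6q_A − 2q_E = 0 ⇒ q_A = 71/6 − (1/3)q_E.
Similarly q_E = 47/6 − (1/3)q_A.
Substituting the second reaction function into the first: q_A = 71/6 − (1/3)(47/6 − (1/3)q_A), which gives (8/9)q_A = 83/9 ⇒ q_A = 10.375.
Then q_E = 47/6 − (1/3)·10.375 = 4.375.

10.375, 4.375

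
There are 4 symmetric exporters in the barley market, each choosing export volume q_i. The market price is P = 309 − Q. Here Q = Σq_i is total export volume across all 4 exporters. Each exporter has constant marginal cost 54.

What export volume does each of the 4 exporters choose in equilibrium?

51

A representative exporter's profit is π_i = q_i(309 − Q) − 54q_i, with Q = q_i + Σ_{j≠i} q_j.
First-order condition: 255 − 2q_i − Σ_{j≠i} q_j = 0.
In a symmetric equilibrium every exporter chooses the same q, so Σ_{j≠i} q_j = 3q. The condition becomes 255 − 5q = 0, giving q = 255/5 = 51.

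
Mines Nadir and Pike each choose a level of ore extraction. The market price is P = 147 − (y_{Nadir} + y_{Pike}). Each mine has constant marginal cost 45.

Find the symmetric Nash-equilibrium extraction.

Mine Nadir's profit: π = y_{Nadir}(147 − (y_{Nadir} + y_{Pike})) − 45y_{Nadir}.
∂π/∂y_{Nadir} = 102 − 2y_{Nadir} − y_{Pike} = 0, so y_{Nadir} = 51 − 0.5y_{Pike}.
The game is symmetric, so in equilibrium y_{Pike} = y_{Nadir}: the reaction function gives 1.5y_{Nadir} = 51, hence y_{Nadir} = 34.

34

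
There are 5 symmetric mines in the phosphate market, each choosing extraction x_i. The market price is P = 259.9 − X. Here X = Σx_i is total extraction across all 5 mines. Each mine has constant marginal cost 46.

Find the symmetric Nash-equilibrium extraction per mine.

A representative mine's profit is π_i = x_i(259.9 − X) − 46x_i, with X = x_i + Σ_{j≠i} x_j.
First-order condition: 213.9 − 2x_i − Σ_{j≠i} x_j = 0.
In a symmetric equilibrium every mine chooses the same x, so Σ_{j≠i} x_j = 4x. The condition becomes 213.9 − 6x = 0, giving x = 213.9/6 = 35.65.

35.65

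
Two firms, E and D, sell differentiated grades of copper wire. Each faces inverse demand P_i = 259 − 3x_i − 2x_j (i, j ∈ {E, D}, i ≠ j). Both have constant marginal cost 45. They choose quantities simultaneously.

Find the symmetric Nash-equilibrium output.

26.75

Firm E's profit: π = x_E(259 − 3x_E − 2x_D) − 45x_E.
∂π/∂x_E = 214 − 6x_E − 2x_D = 0 ⇒ x_E = 107/3 − (1/3)x_D.
Setting x_E = x_D in the reaction function: x_E = 107/3 − (1/3)x_E, so x_E = (107/3) / (4/3) = 26.75.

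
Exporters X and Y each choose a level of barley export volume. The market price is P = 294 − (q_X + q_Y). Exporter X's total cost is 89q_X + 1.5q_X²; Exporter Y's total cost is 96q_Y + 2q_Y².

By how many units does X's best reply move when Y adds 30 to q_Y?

Exporter X's profit: π = q_X(294 − (q_X + q_Y)) − 89q_X − 1.5q_X².
∂π/∂q_X = 205 − 5q_X − q_Y = 0, so q_X = 41 − 0.2q_Y.
The reaction-function slope is −0.2, so a 30-unit rise in q_Y moves q_X by −0.2 × 30 = −6. X's best response falls — the actions are strategic substitutes.

-6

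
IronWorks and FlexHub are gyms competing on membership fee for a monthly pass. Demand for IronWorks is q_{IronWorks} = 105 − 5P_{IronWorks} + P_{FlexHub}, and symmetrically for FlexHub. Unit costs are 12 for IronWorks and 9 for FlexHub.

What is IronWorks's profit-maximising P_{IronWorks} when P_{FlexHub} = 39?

20.4

IronWorks's profit: π = (P_{IronWorks} − 12)(105 − 5P_{IronWorks} + P_{FlexHub}).
∂π/∂P_{IronWorks} = 165 − 10P_{IronWorks} + P_{FlexHub} = 0 ⇒ P_{IronWorks} = 16.5 + 0.1P_{FlexHub}.
At P_{FlexHub} = 39: P_{IronWorks} = 16.5 + 0.1·39 = 20.4.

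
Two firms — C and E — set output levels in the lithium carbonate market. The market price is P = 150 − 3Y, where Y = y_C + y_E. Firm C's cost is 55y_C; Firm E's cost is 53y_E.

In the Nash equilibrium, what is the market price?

Firm C's profit: π = y_C(150 − 3(y_C + y_E)) − 55y_C.
∂π/∂y_C = 95 − 6y_C − 3y_E = 0, so y_C = 95/6 − 0.5y_E.
By the same steps for E: y_E = 97/6 − 0.5y_C.
Substituting the second reaction function into the first: y_C = 95/6 − 0.5(97/6 − 0.5y_C), which gives 0.75y_C = 7.75 ⇒ y_C = 31/3.
Then y_E = 97/6 − 0.5·(31/3) = 11.
Equilibrium price: P = 150 − 3·(64/3) = 86.

86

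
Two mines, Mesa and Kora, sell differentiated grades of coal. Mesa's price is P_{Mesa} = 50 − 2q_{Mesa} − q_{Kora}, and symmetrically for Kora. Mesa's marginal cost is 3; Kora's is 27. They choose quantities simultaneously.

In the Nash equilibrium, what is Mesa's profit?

242

Mine Mesa's profit: π = q_{Mesa}(50 − 2q_{Mesa} − q_{Kora}) − 3q_{Mesa}.
∂π/∂q_{Mesa} = 47 − 4q_{Mesa} − q_{Kora} = 0 ⇒ q_{Mesa} = 11.75 − 0.25q_{Kora}.
Similarly q_{Kora} = 5.75 − 0.25q_{Mesa}.
Plugging q_{Kora} into Mesa's best response: q_{Mesa} = 11.75 − 0.25(5.75 − 0.25q_{Mesa}) ⇒ 0.9375q_{Mesa} = 10.3125, so q_{Mesa} = 11.
Then q_{Kora} = 5.75 − 0.25·11 = 3.
P_{Mesa} = 50 − 2·11 − 3 = 25.
Profit = (25 − 3)·11 = 242.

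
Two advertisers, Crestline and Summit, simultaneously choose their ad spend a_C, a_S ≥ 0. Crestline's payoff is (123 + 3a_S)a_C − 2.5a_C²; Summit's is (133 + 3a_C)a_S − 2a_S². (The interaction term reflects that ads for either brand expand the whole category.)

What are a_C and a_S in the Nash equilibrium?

81, 94

Expanding Crestline's payoff: 123a_C + 3a_Sa_C − 2.5a_C².
∂π/∂a_C = 123 + 3a_S − 5a_C = 0, so a_C = 24.6 + 0.6a_S.
Likewise for Summit: a_S = 33.25 + 0.75a_C.
Substituting the second reaction function into the first: a_C = 24.6 + 0.6(33.25 + 0.75a_C), which gives 0.55a_C = 44.55 ⇒ a_C = 81.
Then a_S = 33.25 + 0.75·81 = 94.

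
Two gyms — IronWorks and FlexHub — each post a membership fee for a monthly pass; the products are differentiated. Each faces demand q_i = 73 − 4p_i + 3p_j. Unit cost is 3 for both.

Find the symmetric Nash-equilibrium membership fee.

17

IronWorks's profit: π = (p_{IronWorks} − 3)(73 − 4p_{IronWorks} + 3p_{FlexHub}).
∂π/∂p_{IronWorks} = 85 − 8p_{IronWorks} + 3p_{FlexHub} = 0 ⇒ p_{IronWorks} = 10.625 + 0.375p_{FlexHub}.
The game is symmetric, so in equilibrium p_{FlexHub} = p_{IronWorks}: the reaction function gives 0.625p_{IronWorks} = 10.625, hence p_{IronWorks} = 17.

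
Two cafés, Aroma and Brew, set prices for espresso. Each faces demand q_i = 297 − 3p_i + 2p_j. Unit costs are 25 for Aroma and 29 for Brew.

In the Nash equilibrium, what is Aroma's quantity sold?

206.25

Aroma's profit: π = (p_{Aroma} − 25)(297 − 3p_{Aroma} + 2p_{Brew}).
∂π/∂p_{Aroma} = 372 − 6p_{Aroma} + 2p_{Brew} = 0 ⇒ p_{Aroma} = 62 + (1/3)p_{Brew}.
Similarly p_{Brew} = 64 + (1/3)p_{Aroma}.
Solving the two reaction functions simultaneously: (1 − (1/3)(1/3))p_{Aroma} = 62 + (1/3)·64, so (8/9)p_{Aroma} = 250/3 and p_{Aroma} = 93.75.
Then p_{Brew} = 64 + (1/3)·93.75 = 95.25.
q_{Aroma} = 297 − 3·93.75 + 2·95.25 = 206.25.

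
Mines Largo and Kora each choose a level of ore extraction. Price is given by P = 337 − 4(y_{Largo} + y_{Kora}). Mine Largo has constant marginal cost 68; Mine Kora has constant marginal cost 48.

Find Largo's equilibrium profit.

1722.25

Mine Largo's profit: π = y_{Largo}(337 − 4(y_{Largo} + y_{Kora})) − 68y_{Largo}.
∂π/∂y_{Largo} = 269 − 8y_{Largo} − 4y_{Kora} = 0, so y_{Largo} = 33.625 − 0.5y_{Kora}.
By the same steps for Kora: y_{Kora} = 36.125 − 0.5y_{Largo}.
Solving the two reaction functions simultaneously: (1 − (−0.5)(−0.5))y_{Largo} = 33.625 − 0.5·36.125, so 0.75y_{Largo} = 15.5625 and y_{Largo} = 20.75.
Then y_{Kora} = 36.125 − 0.5·20.75 = 25.75.
Price P = 337 − 4·46.5 = 151.
Largo's profit: (151 − 68)·20.75 = 1722.25.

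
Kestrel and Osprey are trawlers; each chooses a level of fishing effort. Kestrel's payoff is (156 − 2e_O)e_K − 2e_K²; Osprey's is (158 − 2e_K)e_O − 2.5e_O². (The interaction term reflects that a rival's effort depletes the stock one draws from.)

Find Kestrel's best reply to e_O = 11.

33.5

Expanding Kestrel's payoff: 156e_K − 2e_Oe_K − 2e_K².
∂π/∂e_K = 156 − 2e_O − 4e_K = 0, so e_K = 39 − 0.5e_O.
At e_O = 11: e_K = 39 − 0.5·11 = 33.5.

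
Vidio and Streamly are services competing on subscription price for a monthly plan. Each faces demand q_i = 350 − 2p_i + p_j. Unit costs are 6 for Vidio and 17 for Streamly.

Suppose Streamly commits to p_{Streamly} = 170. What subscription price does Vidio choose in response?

Vidio's profit: π = (p_{Vidio} − 6)(350 − 2p_{Vidio} + p_{Streamly}).
∂π/∂p_{Vidio} = 362 − 4p_{Vidio} + p_{Streamly} = 0 ⇒ p_{Vidio} = 90.5 + 0.25p_{Streamly}.
At p_{Streamly} = 170: p_{Vidio} = 90.5 + 0.25·170 = 133.

133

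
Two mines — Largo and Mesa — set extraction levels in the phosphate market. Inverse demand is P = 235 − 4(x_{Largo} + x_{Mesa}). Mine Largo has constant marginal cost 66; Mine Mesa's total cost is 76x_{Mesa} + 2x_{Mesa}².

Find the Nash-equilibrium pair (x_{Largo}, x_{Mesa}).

17.4, 7.45

Mine Largo's profit: π = x_{Largo}(235 − 4(x_{Largo} + x_{Mesa})) − 66x_{Largo}.
∂π/∂x_{Largo} = 169 − 8x_{Largo} − 4x_{Mesa} = 0, so x_{Largo} = 21.125 − 0.5x_{Mesa}.
For Mesa: ∂π/∂x_{Mesa} = 159 − 12x_{Mesa} − 4x_{Largo} = 0 ⇒ x_{Mesa} = 13.25 − (1/3)x_{Largo}.
Solving the two reaction functions simultaneously: (1 − (−0.5)(−1/3))x_{Largo} = 21.125 − 0.5·13.25, so (5/6)x_{Largo} = 14.5 and x_{Largo} = 17.4.
Then x_{Mesa} = 13.25 − (1/3)·17.4 = 7.45.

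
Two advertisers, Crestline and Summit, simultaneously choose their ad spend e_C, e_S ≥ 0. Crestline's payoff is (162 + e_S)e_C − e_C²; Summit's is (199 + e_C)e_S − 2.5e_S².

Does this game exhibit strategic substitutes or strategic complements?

strategic complements

Expanding Crestline's payoff: 162e_C + e_Se_C − e_C².
∂π/∂e_C = 162 + e_S − 2e_C = 0, so e_C = 81 + 0.5e_S.
The best-response slope de_C/de_S = 0.5 > 0: the reaction function is upward-sloping, so the choices are strategic complements.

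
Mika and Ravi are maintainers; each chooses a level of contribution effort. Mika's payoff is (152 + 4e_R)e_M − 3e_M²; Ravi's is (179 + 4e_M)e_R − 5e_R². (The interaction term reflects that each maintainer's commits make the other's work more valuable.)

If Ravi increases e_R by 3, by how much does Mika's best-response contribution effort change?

2

Expanding Mika's payoff: 152e_M + 4e_Re_M − 3e_M².
∂π/∂e_M = 152 + 4e_R − 6e_M = 0, so e_M = 76/3 + (2/3)e_R.
The reaction-function slope is 2/3, so a 3-unit rise in e_R moves e_M by 2/3 × 3 = 2. Mika's best response rises — the actions are strategic complements.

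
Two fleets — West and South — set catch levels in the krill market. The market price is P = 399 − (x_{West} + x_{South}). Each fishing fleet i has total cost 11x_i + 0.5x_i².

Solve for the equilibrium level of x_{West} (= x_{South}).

97

Fishing fleet West's profit: π = x_{West}(399 − (x_{West} + x_{South})) − 11x_{West} − 0.5x_{West}².
∂π/∂x_{West} = 388 − 3x_{West} − x_{South} = 0, so x_{West} = 388/3 − (1/3)x_{South}.
Setting x_{West} = x_{South} in the reaction function: x_{West} = 388/3 − (1/3)x_{West}, so x_{West} = (388/3) / (4/3) = 97.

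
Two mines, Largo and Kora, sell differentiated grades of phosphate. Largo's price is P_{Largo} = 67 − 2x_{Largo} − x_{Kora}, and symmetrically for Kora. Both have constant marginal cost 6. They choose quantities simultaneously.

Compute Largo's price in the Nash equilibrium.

Mine Largo's profit: π = x_{Largo}(67 − 2x_{Largo} − x_{Kora}) − 6x_{Largo}.
∂π/∂x_{Largo} = 61 − 4x_{Largo} − x_{Kora} = 0 ⇒ x_{Largo} = 15.25 − 0.25x_{Kora}.
The game is symmetric, so in equilibrium x_{Kora} = x_{Largo}: the reaction function gives 1.25x_{Largo} = 15.25, hence x_{Largo} = 12.2.
P_{Largo} = 67 − 2·12.2 − 12.2 = 30.4.

30.4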